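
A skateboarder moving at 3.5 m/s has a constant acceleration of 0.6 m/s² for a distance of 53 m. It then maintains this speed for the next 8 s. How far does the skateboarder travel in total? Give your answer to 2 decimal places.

122.67 m

Phase 1 (accelerating): v₀ = 3.50 m/s, a = 0.6 m/s².
v² = v₀² + 2aΔx = 3.50² + 2·0.6·53 = 75.8 → v = 8.71 m/s
t = (v − v₀)/a = (8.71 − 3.50)/0.6 = 8.68 s

Phase 2 (constant speed): v₀ = 8.71 m/s, a = 0 m/s².
v = v₀ + at = 8.71 + (0)(8) = 8.71 m/s
Δx = v₀t + ½at² = 8.71·8 + 0.5·0·8² = 69.7 m
Total distance = 53.0 + 69.7 = 123 m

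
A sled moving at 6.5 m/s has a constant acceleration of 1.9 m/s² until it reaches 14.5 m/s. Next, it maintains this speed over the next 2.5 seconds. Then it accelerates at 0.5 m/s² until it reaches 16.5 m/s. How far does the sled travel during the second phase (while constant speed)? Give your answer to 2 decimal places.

36.25 m

Phase 1 (accelerating): v₀ = 6.50 m/s, a = 1.9 m/s².
v = v₀ + at → t = (14.5 − 6.50) / 1.9 = 4.21 s
v² = v₀² + 2aΔx → Δx = (14.5² − 6.50²)/(2·1.9) = 44.2 m

Phase 2 (constant speed): v₀ = 14.5 m/s, a = 0 m/s².
v = v₀ + at = 14.5 + (0)(2.5) = 14.5 m/s
Δx = v₀t + ½at² = 14.5·2.5 + 0.5·0·2.5² = 36.2 m
Distance in phase 2 = 36.2 m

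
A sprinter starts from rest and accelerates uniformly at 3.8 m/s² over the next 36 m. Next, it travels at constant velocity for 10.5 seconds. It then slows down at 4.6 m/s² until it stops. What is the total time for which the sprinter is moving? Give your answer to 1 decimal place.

Phase 1 (accelerating): v₀ = 0 m/s, a = 3.8 m/s².
v² = v₀² + 2aΔx = 0² + 2·3.8·36 = 274 → v = 16.5 m/s
t = (v − v₀)/a = (16.5 − 0)/3.8 = 4.35 s

Phase 2 (constant speed): v₀ = 16.5 m/s, a = 0 m/s².
v = v₀ + at = 16.5 + (0)(10.5) = 16.5 m/s
Δx = v₀t + ½at² = 16.5·10.5 + 0.5·0·10.5² = 174 m

Phase 3 (decelerating): v₀ = 16.5 m/s, a = -4.6 m/s².
v = v₀ + at → t = (0 − 16.5) / -4.6 = 3.60 s
v² = v₀² + 2aΔx → Δx = (0² − 16.5²)/(2·-4.6) = 29.7 m
Total time = 4.35 + 10.5 + 3.60 = 18.4 s

18.4 s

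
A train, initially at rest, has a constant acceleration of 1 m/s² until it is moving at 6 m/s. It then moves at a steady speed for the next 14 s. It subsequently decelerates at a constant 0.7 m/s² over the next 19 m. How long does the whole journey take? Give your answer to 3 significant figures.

Phase 1 (accelerating): v₀ = 0 m/s, a = 1 m/s².
v = v₀ + at → t = (6 − 0) / 1 = 6.00 s
v² = v₀² + 2aΔx → Δx = (6² − 0²)/(2·1) = 18.0 m

Phase 2 (constant speed): v₀ = 6.00 m/s, a = 0 m/s².
v = v₀ + at = 6.00 + (0)(14) = 6.00 m/s
Δx = v₀t + ½at² = 6.00·14 + 0.5·0·14² = 84.0 m

Phase 3 (decelerating): v₀ = 6.00 m/s, a = -0.7 m/s².
v² = v₀² + 2aΔx = 6.00² + 2·-0.7·19 = 9.40 → v = 3.07 m/s
t = (v − v₀)/a = (3.07 − 6.00)/-0.7 = 4.19 s
Total time = 6.00 + 14.0 + 4.19 = 24.2 s

24.2 s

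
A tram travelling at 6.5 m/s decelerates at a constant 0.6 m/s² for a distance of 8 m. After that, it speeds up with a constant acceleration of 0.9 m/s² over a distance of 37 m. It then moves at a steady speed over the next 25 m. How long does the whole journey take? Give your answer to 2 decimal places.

8.54 s

Phase 1 (decelerating): v₀ = 6.50 m/s, a = -0.6 m/s².
v² = v₀² + 2aΔx = 6.50² + 2·-0.6·8 = 32.6 → v = 5.71 m/s
t = (v − v₀)/a = (5.71 − 6.50)/-0.6 = 1.31 s

Phase 2 (accelerating): v₀ = 5.71 m/s, a = 0.9 m/s².
v² = v₀² + 2aΔx = 5.71² + 2·0.9·37 = 99.2 → v = 9.96 m/s
t = (v − v₀)/a = (9.96 − 5.71)/0.9 = 4.72 s

Phase 3 (constant speed): v₀ = 9.96 m/s, a = 0 m/s².
Constant speed: t = d/v = 25/9.96 = 2.51 s
Total time = 1.31 + 4.72 + 2.51 = 8.54 s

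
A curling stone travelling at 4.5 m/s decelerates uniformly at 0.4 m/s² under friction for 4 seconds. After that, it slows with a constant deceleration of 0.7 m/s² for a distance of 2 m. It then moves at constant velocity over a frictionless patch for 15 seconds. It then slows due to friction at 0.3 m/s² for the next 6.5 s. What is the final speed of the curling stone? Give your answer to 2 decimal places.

0.42 m/s

Phase 1 (decelerating): v₀ = 4.50 m/s, a = -0.4 m/s².
v = v₀ + at = 4.50 + (-0.4)(4) = 2.90 m/s
Δx = v₀t + ½at² = 4.50·4 + 0.5·-0.4·4² = 14.8 m

Phase 2 (decelerating): v₀ = 2.90 m/s, a = -0.7 m/s².
v² = v₀² + 2aΔx = 2.90² + 2·-0.7·2 = 5.61 → v = 2.37 m/s
t = (v − v₀)/a = (2.37 − 2.90)/-0.7 = 0.759 s

Phase 3 (constant speed): v₀ = 2.37 m/s, a = 0 m/s².
v = v₀ + at = 2.37 + (0)(15) = 2.37 m/s
Δx = v₀t + ½at² = 2.37·15 + 0.5·0·15² = 35.5 m

Phase 4 (decelerating): v₀ = 2.37 m/s, a = -0.3 m/s².
v = v₀ + at = 2.37 + (-0.3)(6.5) = 0.419 m/s
Δx = v₀t + ½at² = 2.37·6.5 + 0.5·-0.3·6.5² = 9.06 m
Final speed = 0.419 m/s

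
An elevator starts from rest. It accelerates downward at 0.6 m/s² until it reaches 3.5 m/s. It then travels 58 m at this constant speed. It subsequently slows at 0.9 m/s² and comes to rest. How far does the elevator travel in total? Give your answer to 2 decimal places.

75.01 m

Phase 1 (accelerating): v₀ = 0 m/s, a = 0.6 m/s².
v = v₀ + at → t = (3.5 − 0) / 0.6 = 5.83 s
v² = v₀² + 2aΔx → Δx = (3.5² − 0²)/(2·0.6) = 10.2 m

Phase 2 (constant speed): v₀ = 3.50 m/s, a = 0 m/s².
Constant speed: t = d/v = 58/3.50 = 16.6 s

Phase 3 (decelerating): v₀ = 3.50 m/s, a = -0.9 m/s².
v = v₀ + at → t = (0 − 3.50) / -0.9 = 3.89 s
v² = v₀² + 2aΔx → Δx = (0² − 3.50²)/(2·-0.9) = 6.81 m
Total distance = 10.2 + 58.0 + 6.81 = 75.0 m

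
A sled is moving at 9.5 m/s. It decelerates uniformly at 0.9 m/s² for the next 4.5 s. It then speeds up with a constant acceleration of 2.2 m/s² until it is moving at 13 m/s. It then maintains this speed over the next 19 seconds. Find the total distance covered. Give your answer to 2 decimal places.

312.30 m

Phase 1 (decelerating): v₀ = 9.50 m/s, a = -0.9 m/s².
v = v₀ + at = 9.50 + (-0.9)(4.5) = 5.45 m/s
Δx = v₀t + ½at² = 9.50·4.5 + 0.5·-0.9·4.5² = 33.6 m

Phase 2 (accelerating): v₀ = 5.45 m/s, a = 2.2 m/s².
v = v₀ + at → t = (13 − 5.45) / 2.2 = 3.43 s
v² = v₀² + 2aΔx → Δx = (13² − 5.45²)/(2·2.2) = 31.7 m

Phase 3 (constant speed): v₀ = 13.0 m/s, a = 0 m/s².
v = v₀ + at = 13.0 + (0)(19) = 13.0 m/s
Δx = v₀t + ½at² = 13.0·19 + 0.5·0·19² = 247 m
Total distance = 33.6 + 31.7 + 247 = 312 m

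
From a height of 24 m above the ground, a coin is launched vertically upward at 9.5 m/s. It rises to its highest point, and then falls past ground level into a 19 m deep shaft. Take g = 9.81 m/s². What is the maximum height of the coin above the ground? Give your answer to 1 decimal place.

Phase 1 (rising): v₀ = 9.50 m/s, a = -9.81 m/s².
v = v₀ + at → t = (0 − 9.50) / -9.81 = 0.968 s
v² = v₀² + 2aΔx → Δx = (0² − 9.50²)/(2·-9.81) = 4.60 m
Maximum height = 24 + 4.60 = 28.6 m

28.6 m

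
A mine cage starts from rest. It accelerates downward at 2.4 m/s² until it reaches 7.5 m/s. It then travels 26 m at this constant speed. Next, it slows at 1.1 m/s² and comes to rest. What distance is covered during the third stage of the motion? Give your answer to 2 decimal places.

Phase 1 (accelerating): v₀ = 0 m/s, a = 2.4 m/s².
v = v₀ + at → t = (7.5 − 0) / 2.4 = 3.12 s
v² = v₀² + 2aΔx → Δx = (7.5² − 0²)/(2·2.4) = 11.7 m

Phase 2 (constant speed): v₀ = 7.50 m/s, a = 0 m/s².
Constant speed: t = d/v = 26/7.50 = 3.47 s

Phase 3 (decelerating): v₀ = 7.50 m/s, a = -1.1 m/s².
v = v₀ + at → t = (0 − 7.50) / -1.1 = 6.82 s
v² = v₀² + 2aΔx → Δx = (0² − 7.50²)/(2·-1.1) = 25.6 m
Distance in phase 3 = 25.6 m

25.57 m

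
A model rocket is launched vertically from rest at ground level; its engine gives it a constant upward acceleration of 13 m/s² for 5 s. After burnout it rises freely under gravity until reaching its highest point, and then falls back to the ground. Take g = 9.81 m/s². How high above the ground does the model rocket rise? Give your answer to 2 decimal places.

Phase 1 (powered ascent): v₀ = 0 m/s, a = 13 m/s².
v = v₀ + at = 0 + (13)(5) = 65.0 m/s
Δx = v₀t + ½at² = 0·5 + 0.5·13·5² = 162 m

Phase 2 (coasting upward): v₀ = 65.0 m/s, a = -9.81 m/s².
v = v₀ + at → t = (0 − 65.0) / -9.81 = 6.63 s
v² = v₀² + 2aΔx → Δx = (0² − 65.0²)/(2·-9.81) = 215 m
Maximum height = 162 + 215 = 378 m

377.84 m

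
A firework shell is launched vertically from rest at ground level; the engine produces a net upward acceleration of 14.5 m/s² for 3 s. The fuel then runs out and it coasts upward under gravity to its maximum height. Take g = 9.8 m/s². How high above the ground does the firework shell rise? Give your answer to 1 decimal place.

161.8 m

Phase 1 (powered ascent): v₀ = 0 m/s, a = 14.5 m/s².
v = v₀ + at = 0 + (14.5)(3) = 43.5 m/s
Δx = v₀t + ½at² = 0·3 + 0.5·14.5·3² = 65.2 m

Phase 2 (coasting upward): v₀ = 43.5 m/s, a = -9.8 m/s².
v = v₀ + at → t = (0 − 43.5) / -9.8 = 4.44 s
v² = v₀² + 2aΔx → Δx = (0² − 43.5²)/(2·-9.8) = 96.5 m
Maximum height = 65.2 + 96.5 = 162 m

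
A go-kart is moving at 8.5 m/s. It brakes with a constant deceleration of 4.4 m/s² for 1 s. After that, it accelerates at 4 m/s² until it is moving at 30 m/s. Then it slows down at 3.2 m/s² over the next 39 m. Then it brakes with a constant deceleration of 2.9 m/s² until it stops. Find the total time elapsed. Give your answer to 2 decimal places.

17.67 s

Phase 1 (decelerating): v₀ = 8.50 m/s, a = -4.4 m/s².
v = v₀ + at = 8.50 + (-4.4)(1) = 4.10 m/s
Δx = v₀t + ½at² = 8.50·1 + 0.5·-4.4·1² = 6.30 m

Phase 2 (accelerating): v₀ = 4.10 m/s, a = 4 m/s².
v = v₀ + at → t = (30 − 4.10) / 4 = 6.47 s
v² = v₀² + 2aΔx → Δx = (30² − 4.10²)/(2·4) = 110 m

Phase 3 (decelerating): v₀ = 30.0 m/s, a = -3.2 m/s².
v² = v₀² + 2aΔx = 30.0² + 2·-3.2·39 = 650 → v = 25.5 m/s
t = (v − v₀)/a = (25.5 − 30.0)/-3.2 = 1.41 s

Phase 4 (decelerating): v₀ = 25.5 m/s, a = -2.9 m/s².
v = v₀ + at → t = (0 − 25.5) / -2.9 = 8.79 s
v² = v₀² + 2aΔx → Δx = (0² − 25.5²)/(2·-2.9) = 112 m
Total time = 1.00 + 6.47 + 1.41 + 8.79 = 17.7 s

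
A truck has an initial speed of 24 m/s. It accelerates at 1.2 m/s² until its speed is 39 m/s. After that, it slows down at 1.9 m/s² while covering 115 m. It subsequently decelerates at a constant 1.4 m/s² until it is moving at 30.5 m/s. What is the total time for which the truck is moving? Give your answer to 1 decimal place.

Phase 1 (accelerating): v₀ = 24.0 m/s, a = 1.2 m/s².
v = v₀ + at → t = (39 − 24.0) / 1.2 = 12.5 s
v² = v₀² + 2aΔx → Δx = (39² − 24.0²)/(2·1.2) = 394 m

Phase 2 (decelerating): v₀ = 39.0 m/s, a = -1.9 m/s².
v² = v₀² + 2aΔx = 39.0² + 2·-1.9·115 = 1080 → v = 32.9 m/s
t = (v − v₀)/a = (32.9 − 39.0)/-1.9 = 3.20 s

Phase 3 (decelerating): v₀ = 32.9 m/s, a = -1.4 m/s².
v = v₀ + at → t = (30.5 − 32.9) / -1.4 = 1.73 s
v² = v₀² + 2aΔx → Δx = (30.5² − 32.9²)/(2·-1.4) = 54.9 m
Total time = 12.5 + 3.20 + 1.73 = 17.4 s

17.4 s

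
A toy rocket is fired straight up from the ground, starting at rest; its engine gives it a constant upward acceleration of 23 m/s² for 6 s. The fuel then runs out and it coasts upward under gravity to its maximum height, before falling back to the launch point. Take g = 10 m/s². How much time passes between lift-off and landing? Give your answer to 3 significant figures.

Phase 1 (powered ascent): v₀ = 0 m/s, a = 23 m/s².
v = v₀ + at = 0 + (23)(6) = 138 m/s
Δx = v₀t + ½at² = 0·6 + 0.5·23·6² = 414 m

Phase 2 (coasting upward): v₀ = 138 m/s, a = -10 m/s².
v = v₀ + at → t = (0 − 138) / -10 = 13.8 s
v² = v₀² + 2aΔx → Δx = (0² − 138²)/(2·-10) = 952 m

Phase 3 (free fall): v₀ = 0 m/s, a = -10 m/s².
Falls 1370 m from rest: t = √(2·1370/10) = 16.5 s; v = g·t = 165 m/s.
Total time = 6.00 + 13.8 + 16.5 = 36.3 s

36.3 s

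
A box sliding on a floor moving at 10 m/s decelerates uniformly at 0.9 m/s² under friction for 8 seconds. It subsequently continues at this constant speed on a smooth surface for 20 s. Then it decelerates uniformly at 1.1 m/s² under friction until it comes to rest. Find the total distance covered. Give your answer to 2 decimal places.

Phase 1 (decelerating): v₀ = 10.0 m/s, a = -0.9 m/s².
v = v₀ + at = 10.0 + (-0.9)(8) = 2.80 m/s
Δx = v₀t + ½at² = 10.0·8 + 0.5·-0.9·8² = 51.2 m

Phase 2 (constant speed): v₀ = 2.80 m/s, a = 0 m/s².
v = v₀ + at = 2.80 + (0)(20) = 2.80 m/s
Δx = v₀t + ½at² = 2.80·20 + 0.5·0·20² = 56.0 m

Phase 3 (decelerating): v₀ = 2.80 m/s, a = -1.1 m/s².
v = v₀ + at → t = (0 − 2.80) / -1.1 = 2.55 s
v² = v₀² + 2aΔx → Δx = (0² − 2.80²)/(2·-1.1) = 3.56 m
Total distance = 51.2 + 56.0 + 3.56 = 111 m

110.76 m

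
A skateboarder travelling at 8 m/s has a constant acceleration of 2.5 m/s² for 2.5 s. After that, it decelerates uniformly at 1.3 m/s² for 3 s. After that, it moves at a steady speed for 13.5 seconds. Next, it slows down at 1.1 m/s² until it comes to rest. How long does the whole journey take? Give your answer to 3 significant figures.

28.4 s

Phase 1 (accelerating): v₀ = 8.00 m/s, a = 2.5 m/s².
v = v₀ + at = 8.00 + (2.5)(2.5) = 14.2 m/s
Δx = v₀t + ½at² = 8.00·2.5 + 0.5·2.5·2.5² = 27.8 m

Phase 2 (decelerating): v₀ = 14.2 m/s, a = -1.3 m/s².
v = v₀ + at = 14.2 + (-1.3)(3) = 10.3 m/s
Δx = v₀t + ½at² = 14.2·3 + 0.5·-1.3·3² = 36.9 m

Phase 3 (constant speed): v₀ = 10.3 m/s, a = 0 m/s².
v = v₀ + at = 10.3 + (0)(13.5) = 10.3 m/s
Δx = v₀t + ½at² = 10.3·13.5 + 0.5·0·13.5² = 140 m

Phase 4 (decelerating): v₀ = 10.3 m/s, a = -1.1 m/s².
v = v₀ + at → t = (0 − 10.3) / -1.1 = 9.41 s
v² = v₀² + 2aΔx → Δx = (0² − 10.3²)/(2·-1.1) = 48.7 m
Total time = 2.50 + 3.00 + 13.5 + 9.41 = 28.4 s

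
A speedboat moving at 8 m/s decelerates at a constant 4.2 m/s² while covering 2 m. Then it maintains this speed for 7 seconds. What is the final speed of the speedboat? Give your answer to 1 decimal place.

6.9 m/s

Phase 1 (decelerating): v₀ = 8.00 m/s, a = -4.2 m/s².
v² = v₀² + 2aΔx = 8.00² + 2·-4.2·2 = 47.2 → v = 6.87 m/s
t = (v − v₀)/a = (6.87 − 8.00)/-4.2 = 0.269 s

Phase 2 (constant speed): v₀ = 6.87 m/s, a = 0 m/s².
v = v₀ + at = 6.87 + (0)(7) = 6.87 m/s
Δx = v₀t + ½at² = 6.87·7 + 0.5·0·7² = 48.1 m
Final speed = 6.87 m/s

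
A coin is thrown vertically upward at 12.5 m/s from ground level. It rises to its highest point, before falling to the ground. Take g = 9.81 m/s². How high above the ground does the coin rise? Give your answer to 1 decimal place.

8.0 m

Phase 1 (rising): v₀ = 12.5 m/s, a = -9.81 m/s².
v = v₀ + at → t = (0 − 12.5) / -9.81 = 1.27 s
v² = v₀² + 2aΔx → Δx = (0² − 12.5²)/(2·-9.81) = 7.96 m
Maximum height = 7.96 m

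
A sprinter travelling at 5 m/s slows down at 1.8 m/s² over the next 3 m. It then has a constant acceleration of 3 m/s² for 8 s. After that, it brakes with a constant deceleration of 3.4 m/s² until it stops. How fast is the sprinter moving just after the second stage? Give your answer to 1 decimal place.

Phase 1 (decelerating): v₀ = 5.00 m/s, a = -1.8 m/s².
v² = v₀² + 2aΔx = 5.00² + 2·-1.8·3 = 14.2 → v = 3.77 m/s
t = (v − v₀)/a = (3.77 − 5.00)/-1.8 = 0.684 s

Phase 2 (accelerating): v₀ = 3.77 m/s, a = 3 m/s².
v = v₀ + at = 3.77 + (3)(8) = 27.8 m/s
Δx = v₀t + ½at² = 3.77·8 + 0.5·3·8² = 126 m
Speed at end of phase 2 = 27.8 m/s

27.8 m/s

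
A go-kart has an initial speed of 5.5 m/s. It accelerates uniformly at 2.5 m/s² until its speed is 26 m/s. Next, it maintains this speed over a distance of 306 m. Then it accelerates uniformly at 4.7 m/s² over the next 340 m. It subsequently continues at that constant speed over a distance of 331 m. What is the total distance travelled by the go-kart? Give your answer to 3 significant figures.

Phase 1 (accelerating): v₀ = 5.50 m/s, a = 2.5 m/s².
v = v₀ + at → t = (26 − 5.50) / 2.5 = 8.20 s
v² = v₀² + 2aΔx → Δx = (26² − 5.50²)/(2·2.5) = 129 m

Phase 2 (constant speed): v₀ = 26.0 m/s, a = 0 m/s².
Constant speed: t = d/v = 306/26.0 = 11.8 s

Phase 3 (accelerating): v₀ = 26.0 m/s, a = 4.7 m/s².
v² = v₀² + 2aΔx = 26.0² + 2·4.7·340 = 3870 → v = 62.2 m/s
t = (v − v₀)/a = (62.2 − 26.0)/4.7 = 7.71 s

Phase 4 (constant speed): v₀ = 62.2 m/s, a = 0 m/s².
Constant speed: t = d/v = 331/62.2 = 5.32 s
Total distance = 129 + 306 + 340 + 331 = 1110 m

1110 m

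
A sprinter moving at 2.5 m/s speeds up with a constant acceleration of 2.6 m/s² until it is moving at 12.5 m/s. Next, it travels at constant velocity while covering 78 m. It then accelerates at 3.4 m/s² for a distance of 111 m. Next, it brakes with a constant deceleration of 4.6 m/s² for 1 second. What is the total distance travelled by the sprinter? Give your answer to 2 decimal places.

245.73 m

Phase 1 (accelerating): v₀ = 2.50 m/s, a = 2.6 m/s².
v = v₀ + at → t = (12.5 − 2.50) / 2.6 = 3.85 s
v² = v₀² + 2aΔx → Δx = (12.5² − 2.50²)/(2·2.6) = 28.8 m

Phase 2 (constant speed): v₀ = 12.5 m/s, a = 0 m/s².
Constant speed: t = d/v = 78/12.5 = 6.24 s

Phase 3 (accelerating): v₀ = 12.5 m/s, a = 3.4 m/s².
v² = v₀² + 2aΔx = 12.5² + 2·3.4·111 = 911 → v = 30.2 m/s
t = (v − v₀)/a = (30.2 − 12.5)/3.4 = 5.20 s

Phase 4 (decelerating): v₀ = 30.2 m/s, a = -4.6 m/s².
v = v₀ + at = 30.2 + (-4.6)(1) = 25.6 m/s
Δx = v₀t + ½at² = 30.2·1 + 0.5·-4.6·1² = 27.9 m
Total distance = 28.8 + 78.0 + 111 + 27.9 = 246 m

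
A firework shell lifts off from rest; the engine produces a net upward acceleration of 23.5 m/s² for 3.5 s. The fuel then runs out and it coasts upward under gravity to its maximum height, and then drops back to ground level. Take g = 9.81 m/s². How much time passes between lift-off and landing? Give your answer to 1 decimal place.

21.9 s

Phase 1 (powered ascent): v₀ = 0 m/s, a = 23.5 m/s².
v = v₀ + at = 0 + (23.5)(3.5) = 82.2 m/s
Δx = v₀t + ½at² = 0·3.5 + 0.5·23.5·3.5² = 144 m

Phase 2 (coasting upward): v₀ = 82.2 m/s, a = -9.81 m/s².
v = v₀ + at → t = (0 − 82.2) / -9.81 = 8.38 s
v² = v₀² + 2aΔx → Δx = (0² − 82.2²)/(2·-9.81) = 345 m

Phase 3 (free fall): v₀ = 0 m/s, a = -9.81 m/s².
Falls 489 m from rest: t = √(2·489/9.81) = 9.98 s; v = g·t = 97.9 m/s.
Total time = 3.50 + 8.38 + 9.98 = 21.9 s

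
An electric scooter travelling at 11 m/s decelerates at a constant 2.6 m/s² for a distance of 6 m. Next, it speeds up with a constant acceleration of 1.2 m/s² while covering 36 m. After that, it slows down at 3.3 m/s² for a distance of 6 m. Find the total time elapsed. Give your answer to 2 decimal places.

4.23 s

Phase 1 (decelerating): v₀ = 11.0 m/s, a = -2.6 m/s².
v² = v₀² + 2aΔx = 11.0² + 2·-2.6·6 = 89.8 → v = 9.48 m/s
t = (v − v₀)/a = (9.48 − 11.0)/-2.6 = 0.586 s

Phase 2 (accelerating): v₀ = 9.48 m/s, a = 1.2 m/s².
v² = v₀² + 2aΔx = 9.48² + 2·1.2·36 = 176 → v = 13.3 m/s
t = (v − v₀)/a = (13.3 − 9.48)/1.2 = 3.16 s

Phase 3 (decelerating): v₀ = 13.3 m/s, a = -3.3 m/s².
v² = v₀² + 2aΔx = 13.3² + 2·-3.3·6 = 137 → v = 11.7 m/s
t = (v − v₀)/a = (11.7 − 13.3)/-3.3 = 0.481 s
Total time = 0.586 + 3.16 + 0.481 = 4.23 s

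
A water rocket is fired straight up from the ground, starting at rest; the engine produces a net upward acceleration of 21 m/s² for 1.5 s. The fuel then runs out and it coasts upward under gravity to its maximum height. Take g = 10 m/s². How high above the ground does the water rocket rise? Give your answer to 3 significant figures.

Phase 1 (powered ascent): v₀ = 0 m/s, a = 21 m/s².
v = v₀ + at = 0 + (21)(1.5) = 31.5 m/s
Δx = v₀t + ½at² = 0·1.5 + 0.5·21·1.5² = 23.6 m

Phase 2 (coasting upward): v₀ = 31.5 m/s, a = -10 m/s².
v = v₀ + at → t = (0 − 31.5) / -10 = 3.15 s
v² = v₀² + 2aΔx → Δx = (0² − 31.5²)/(2·-10) = 49.6 m
Maximum height = 23.6 + 49.6 = 73.2 m

73.2 m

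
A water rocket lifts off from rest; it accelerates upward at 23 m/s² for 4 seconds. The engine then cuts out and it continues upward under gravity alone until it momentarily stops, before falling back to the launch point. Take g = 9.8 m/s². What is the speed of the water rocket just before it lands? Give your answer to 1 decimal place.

Phase 1 (powered ascent): v₀ = 0 m/s, a = 23 m/s².
v = v₀ + at = 0 + (23)(4) = 92.0 m/s
Δx = v₀t + ½at² = 0·4 + 0.5·23·4² = 184 m

Phase 2 (coasting upward): v₀ = 92.0 m/s, a = -9.8 m/s².
v = v₀ + at → t = (0 − 92.0) / -9.8 = 9.39 s
v² = v₀² + 2aΔx → Δx = (0² − 92.0²)/(2·-9.8) = 432 m

Phase 3 (free fall): v₀ = 0 m/s, a = -9.8 m/s².
Falls 616 m from rest: t = √(2·616/9.8) = 11.2 s; v = g·t = 110 m/s.
Impact speed = 110 m/s

109.9 m/s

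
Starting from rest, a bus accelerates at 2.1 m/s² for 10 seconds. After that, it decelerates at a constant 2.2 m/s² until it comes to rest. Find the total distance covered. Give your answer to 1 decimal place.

Phase 1 (accelerating): v₀ = 0 m/s, a = 2.1 m/s².
v = v₀ + at = 0 + (2.1)(10) = 21.0 m/s
Δx = v₀t + ½at² = 0·10 + 0.5·2.1·10² = 105 m

Phase 2 (decelerating): v₀ = 21.0 m/s, a = -2.2 m/s².
v = v₀ + at → t = (0 − 21.0) / -2.2 = 9.55 s
v² = v₀² + 2aΔx → Δx = (0² − 21.0²)/(2·-2.2) = 100 m
Total distance = 105 + 100 = 205 m

205.2 m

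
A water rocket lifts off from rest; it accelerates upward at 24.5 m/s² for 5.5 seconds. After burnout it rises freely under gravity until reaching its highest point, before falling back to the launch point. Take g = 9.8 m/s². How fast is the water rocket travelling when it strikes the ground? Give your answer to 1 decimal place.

Phase 1 (powered ascent): v₀ = 0 m/s, a = 24.5 m/s².
v = v₀ + at = 0 + (24.5)(5.5) = 135 m/s
Δx = v₀t + ½at² = 0·5.5 + 0.5·24.5·5.5² = 371 m

Phase 2 (coasting upward): v₀ = 135 m/s, a = -9.8 m/s².
v = v₀ + at → t = (0 − 135) / -9.8 = 13.7 s
v² = v₀² + 2aΔx → Δx = (0² − 135²)/(2·-9.8) = 926 m

Phase 3 (free fall): v₀ = 0 m/s, a = -9.8 m/s².
Falls 1300 m from rest: t = √(2·1300/9.8) = 16.3 s; v = g·t = 159 m/s.
Impact speed = 159 m/s

159.4 m/s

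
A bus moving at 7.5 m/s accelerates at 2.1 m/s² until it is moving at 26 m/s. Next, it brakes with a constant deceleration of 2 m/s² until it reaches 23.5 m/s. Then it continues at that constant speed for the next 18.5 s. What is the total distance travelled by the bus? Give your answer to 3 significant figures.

Phase 1 (accelerating): v₀ = 7.50 m/s, a = 2.1 m/s².
v = v₀ + at → t = (26 − 7.50) / 2.1 = 8.81 s
v² = v₀² + 2aΔx → Δx = (26² − 7.50²)/(2·2.1) = 148 m

Phase 2 (decelerating): v₀ = 26.0 m/s, a = -2 m/s².
v = v₀ + at → t = (23.5 − 26.0) / -2 = 1.25 s
v² = v₀² + 2aΔx → Δx = (23.5² − 26.0²)/(2·-2) = 30.9 m

Phase 3 (constant speed): v₀ = 23.5 m/s, a = 0 m/s².
v = v₀ + at = 23.5 + (0)(18.5) = 23.5 m/s
Δx = v₀t + ½at² = 23.5·18.5 + 0.5·0·18.5² = 435 m
Total distance = 148 + 30.9 + 435 = 613 m

613 m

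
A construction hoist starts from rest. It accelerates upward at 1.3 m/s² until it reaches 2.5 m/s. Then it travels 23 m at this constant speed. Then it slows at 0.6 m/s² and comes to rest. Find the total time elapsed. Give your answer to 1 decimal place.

15.3 s

Phase 1 (accelerating): v₀ = 0 m/s, a = 1.3 m/s².
v = v₀ + at → t = (2.5 − 0) / 1.3 = 1.92 s
v² = v₀² + 2aΔx → Δx = (2.5² − 0²)/(2·1.3) = 2.40 m

Phase 2 (constant speed): v₀ = 2.50 m/s, a = 0 m/s².
Constant speed: t = d/v = 23/2.50 = 9.20 s

Phase 3 (decelerating): v₀ = 2.50 m/s, a = -0.6 m/s².
v = v₀ + at → t = (0 − 2.50) / -0.6 = 4.17 s
v² = v₀² + 2aΔx → Δx = (0² − 2.50²)/(2·-0.6) = 5.21 m
Total time = 1.92 + 9.20 + 4.17 = 15.3 s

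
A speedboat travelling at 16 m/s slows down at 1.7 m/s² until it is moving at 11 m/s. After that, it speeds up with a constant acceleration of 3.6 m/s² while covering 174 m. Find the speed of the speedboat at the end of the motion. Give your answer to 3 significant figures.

Phase 1 (decelerating): v₀ = 16.0 m/s, a = -1.7 m/s².
v = v₀ + at → t = (11 − 16.0) / -1.7 = 2.94 s
v² = v₀² + 2aΔx → Δx = (11² − 16.0²)/(2·-1.7) = 39.7 m

Phase 2 (accelerating): v₀ = 11.0 m/s, a = 3.6 m/s².
v² = v₀² + 2aΔx = 11.0² + 2·3.6·174 = 1370 → v = 37.1 m/s
t = (v − v₀)/a = (37.1 − 11.0)/3.6 = 7.24 s
Final speed = 37.1 m/s

37.1 m/s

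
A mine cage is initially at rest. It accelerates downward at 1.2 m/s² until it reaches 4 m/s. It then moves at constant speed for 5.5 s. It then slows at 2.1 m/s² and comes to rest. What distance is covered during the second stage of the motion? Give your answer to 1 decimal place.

22.0 m

Phase 1 (accelerating): v₀ = 0 m/s, a = 1.2 m/s².
v = v₀ + at → t = (4 − 0) / 1.2 = 3.33 s
v² = v₀² + 2aΔx → Δx = (4² − 0²)/(2·1.2) = 6.67 m

Phase 2 (constant speed): v₀ = 4.00 m/s, a = 0 m/s².
v = v₀ + at = 4.00 + (0)(5.5) = 4.00 m/s
Δx = v₀t + ½at² = 4.00·5.5 + 0.5·0·5.5² = 22.0 m
Distance in phase 2 = 22.0 m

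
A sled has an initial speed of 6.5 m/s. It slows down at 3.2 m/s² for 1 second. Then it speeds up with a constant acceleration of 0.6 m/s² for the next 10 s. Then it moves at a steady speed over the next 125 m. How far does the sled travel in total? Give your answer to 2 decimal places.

192.90 m

Phase 1 (decelerating): v₀ = 6.50 m/s, a = -3.2 m/s².
v = v₀ + at = 6.50 + (-3.2)(1) = 3.30 m/s
Δx = v₀t + ½at² = 6.50·1 + 0.5·-3.2·1² = 4.90 m

Phase 2 (accelerating): v₀ = 3.30 m/s, a = 0.6 m/s².
v = v₀ + at = 3.30 + (0.6)(10) = 9.30 m/s
Δx = v₀t + ½at² = 3.30·10 + 0.5·0.6·10² = 63.0 m

Phase 3 (constant speed): v₀ = 9.30 m/s, a = 0 m/s².
Constant speed: t = d/v = 125/9.30 = 13.4 s
Total distance = 4.90 + 63.0 + 125 = 193 m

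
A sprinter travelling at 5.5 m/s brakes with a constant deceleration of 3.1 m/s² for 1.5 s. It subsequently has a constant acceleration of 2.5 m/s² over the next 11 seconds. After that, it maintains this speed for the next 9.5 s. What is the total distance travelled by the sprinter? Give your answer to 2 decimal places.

Phase 1 (decelerating): v₀ = 5.50 m/s, a = -3.1 m/s².
v = v₀ + at = 5.50 + (-3.1)(1.5) = 0.850 m/s
Δx = v₀t + ½at² = 5.50·1.5 + 0.5·-3.1·1.5² = 4.76 m

Phase 2 (accelerating): v₀ = 0.850 m/s, a = 2.5 m/s².
v = v₀ + at = 0.850 + (2.5)(11) = 28.4 m/s
Δx = v₀t + ½at² = 0.850·11 + 0.5·2.5·11² = 161 m

Phase 3 (constant speed): v₀ = 28.4 m/s, a = 0 m/s².
v = v₀ + at = 28.4 + (0)(9.5) = 28.4 m/s
Δx = v₀t + ½at² = 28.4·9.5 + 0.5·0·9.5² = 269 m
Total distance = 4.76 + 161 + 269 = 435 m

434.69 m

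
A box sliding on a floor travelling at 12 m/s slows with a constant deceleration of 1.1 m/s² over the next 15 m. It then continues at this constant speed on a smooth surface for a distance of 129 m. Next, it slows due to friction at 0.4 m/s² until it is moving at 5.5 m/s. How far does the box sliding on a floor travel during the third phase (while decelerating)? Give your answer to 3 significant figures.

Phase 1 (decelerating): v₀ = 12.0 m/s, a = -1.1 m/s².
v² = v₀² + 2aΔx = 12.0² + 2·-1.1·15 = 111 → v = 10.5 m/s
t = (v − v₀)/a = (10.5 − 12.0)/-1.1 = 1.33 s

Phase 2 (constant speed): v₀ = 10.5 m/s, a = 0 m/s².
Constant speed: t = d/v = 129/10.5 = 12.2 s

Phase 3 (decelerating): v₀ = 10.5 m/s, a = -0.4 m/s².
v = v₀ + at → t = (5.5 − 10.5) / -0.4 = 12.6 s
v² = v₀² + 2aΔx → Δx = (5.5² − 10.5²)/(2·-0.4) = 101 m
Distance in phase 3 = 101 m

101 m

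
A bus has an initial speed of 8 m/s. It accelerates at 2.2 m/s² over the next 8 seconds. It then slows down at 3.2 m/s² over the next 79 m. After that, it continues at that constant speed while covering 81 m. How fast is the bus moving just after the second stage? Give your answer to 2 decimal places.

Phase 1 (accelerating): v₀ = 8.00 m/s, a = 2.2 m/s².
v = v₀ + at = 8.00 + (2.2)(8) = 25.6 m/s
Δx = v₀t + ½at² = 8.00·8 + 0.5·2.2·8² = 134 m

Phase 2 (decelerating): v₀ = 25.6 m/s, a = -3.2 m/s².
v² = v₀² + 2aΔx = 25.6² + 2·-3.2·79 = 150 → v = 12.2 m/s
t = (v − v₀)/a = (12.2 − 25.6)/-3.2 = 4.18 s
Speed at end of phase 2 = 12.2 m/s

12.24 m/s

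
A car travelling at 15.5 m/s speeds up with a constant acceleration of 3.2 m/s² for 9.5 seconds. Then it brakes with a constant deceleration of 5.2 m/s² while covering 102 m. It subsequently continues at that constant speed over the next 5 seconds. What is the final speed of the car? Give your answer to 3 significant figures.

Phase 1 (accelerating): v₀ = 15.5 m/s, a = 3.2 m/s².
v = v₀ + at = 15.5 + (3.2)(9.5) = 45.9 m/s
Δx = v₀t + ½at² = 15.5·9.5 + 0.5·3.2·9.5² = 292 m

Phase 2 (decelerating): v₀ = 45.9 m/s, a = -5.2 m/s².
v² = v₀² + 2aΔx = 45.9² + 2·-5.2·102 = 1050 → v = 32.3 m/s
t = (v − v₀)/a = (32.3 − 45.9)/-5.2 = 2.61 s

Phase 3 (constant speed): v₀ = 32.3 m/s, a = 0 m/s².
v = v₀ + at = 32.3 + (0)(5) = 32.3 m/s
Δx = v₀t + ½at² = 32.3·5 + 0.5·0·5² = 162 m
Final speed = 32.3 m/s

32.3 m/s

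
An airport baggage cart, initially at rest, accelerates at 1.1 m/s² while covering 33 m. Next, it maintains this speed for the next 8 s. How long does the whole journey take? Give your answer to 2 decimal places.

15.75 s

Phase 1 (accelerating): v₀ = 0 m/s, a = 1.1 m/s².
v² = v₀² + 2aΔx = 0² + 2·1.1·33 = 72.6 → v = 8.52 m/s
t = (v − v₀)/a = (8.52 − 0)/1.1 = 7.75 s

Phase 2 (constant speed): v₀ = 8.52 m/s, a = 0 m/s².
v = v₀ + at = 8.52 + (0)(8) = 8.52 m/s
Δx = v₀t + ½at² = 8.52·8 + 0.5·0·8² = 68.2 m
Total time = 7.75 + 8.00 = 15.7 s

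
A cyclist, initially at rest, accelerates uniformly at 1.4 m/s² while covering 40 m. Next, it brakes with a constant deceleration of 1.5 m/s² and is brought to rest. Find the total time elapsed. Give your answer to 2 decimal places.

Phase 1 (accelerating): v₀ = 0 m/s, a = 1.4 m/s².
v² = v₀² + 2aΔx = 0² + 2·1.4·40 = 112 → v = 10.6 m/s
t = (v − v₀)/a = (10.6 − 0)/1.4 = 7.56 s

Phase 2 (decelerating): v₀ = 10.6 m/s, a = -1.5 m/s².
v = v₀ + at → t = (0 − 10.6) / -1.5 = 7.06 s
v² = v₀² + 2aΔx → Δx = (0² − 10.6²)/(2·-1.5) = 37.3 m
Total time = 7.56 + 7.06 = 14.6 s

14.61 s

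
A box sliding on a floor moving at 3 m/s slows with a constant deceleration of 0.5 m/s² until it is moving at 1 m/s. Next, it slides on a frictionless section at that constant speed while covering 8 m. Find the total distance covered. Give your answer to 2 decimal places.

16.00 m

Phase 1 (decelerating): v₀ = 3.00 m/s, a = -0.5 m/s².
v = v₀ + at → t = (1 − 3.00) / -0.5 = 4.00 s
v² = v₀² + 2aΔx → Δx = (1² − 3.00²)/(2·-0.5) = 8.00 m

Phase 2 (constant speed): v₀ = 1.00 m/s, a = 0 m/s².
Constant speed: t = d/v = 8/1.00 = 8.00 s
Total distance = 8.00 + 8.00 = 16.0 m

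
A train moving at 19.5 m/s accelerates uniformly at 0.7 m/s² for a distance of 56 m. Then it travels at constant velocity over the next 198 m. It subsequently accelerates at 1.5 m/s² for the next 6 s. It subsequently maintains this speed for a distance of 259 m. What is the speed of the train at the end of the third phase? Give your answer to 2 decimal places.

Phase 1 (accelerating): v₀ = 19.5 m/s, a = 0.7 m/s².
v² = v₀² + 2aΔx = 19.5² + 2·0.7·56 = 459 → v = 21.4 m/s
t = (v − v₀)/a = (21.4 − 19.5)/0.7 = 2.74 s

Phase 2 (constant speed): v₀ = 21.4 m/s, a = 0 m/s².
Constant speed: t = d/v = 198/21.4 = 9.25 s

Phase 3 (accelerating): v₀ = 21.4 m/s, a = 1.5 m/s².
v = v₀ + at = 21.4 + (1.5)(6) = 30.4 m/s
Δx = v₀t + ½at² = 21.4·6 + 0.5·1.5·6² = 155 m
Speed at end of phase 3 = 30.4 m/s

30.42 m/s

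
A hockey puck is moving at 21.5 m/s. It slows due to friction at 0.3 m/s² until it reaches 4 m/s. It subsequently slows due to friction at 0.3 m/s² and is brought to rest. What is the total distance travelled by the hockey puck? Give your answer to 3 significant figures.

Phase 1 (decelerating): v₀ = 21.5 m/s, a = -0.3 m/s².
v = v₀ + at → t = (4 − 21.5) / -0.3 = 58.3 s
v² = v₀² + 2aΔx → Δx = (4² − 21.5²)/(2·-0.3) = 744 m

Phase 2 (decelerating): v₀ = 4.00 m/s, a = -0.3 m/s².
v = v₀ + at → t = (0 − 4.00) / -0.3 = 13.3 s
v² = v₀² + 2aΔx → Δx = (0² − 4.00²)/(2·-0.3) = 26.7 m
Total distance = 744 + 26.7 = 770 m

770 m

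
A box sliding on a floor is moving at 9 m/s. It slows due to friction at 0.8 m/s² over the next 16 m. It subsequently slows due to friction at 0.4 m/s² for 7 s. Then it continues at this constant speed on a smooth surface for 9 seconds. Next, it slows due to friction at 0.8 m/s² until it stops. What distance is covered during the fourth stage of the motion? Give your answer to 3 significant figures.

13.5 m

Phase 1 (decelerating): v₀ = 9.00 m/s, a = -0.8 m/s².
v² = v₀² + 2aΔx = 9.00² + 2·-0.8·16 = 55.4 → v = 7.44 m/s
t = (v − v₀)/a = (7.44 − 9.00)/-0.8 = 1.95 s

Phase 2 (decelerating): v₀ = 7.44 m/s, a = -0.4 m/s².
v = v₀ + at = 7.44 + (-0.4)(7) = 4.64 m/s
Δx = v₀t + ½at² = 7.44·7 + 0.5·-0.4·7² = 42.3 m

Phase 3 (constant speed): v₀ = 4.64 m/s, a = 0 m/s².
v = v₀ + at = 4.64 + (0)(9) = 4.64 m/s
Δx = v₀t + ½at² = 4.64·9 + 0.5·0·9² = 41.8 m

Phase 4 (decelerating): v₀ = 4.64 m/s, a = -0.8 m/s².
v = v₀ + at → t = (0 − 4.64) / -0.8 = 5.80 s
v² = v₀² + 2aΔx → Δx = (0² − 4.64²)/(2·-0.8) = 13.5 m
Distance in phase 4 = 13.5 m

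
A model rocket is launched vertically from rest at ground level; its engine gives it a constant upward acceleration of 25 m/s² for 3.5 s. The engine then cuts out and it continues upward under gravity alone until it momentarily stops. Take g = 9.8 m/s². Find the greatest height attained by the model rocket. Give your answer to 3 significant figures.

Phase 1 (powered ascent): v₀ = 0 m/s, a = 25 m/s².
v = v₀ + at = 0 + (25)(3.5) = 87.5 m/s
Δx = v₀t + ½at² = 0·3.5 + 0.5·25·3.5² = 153 m

Phase 2 (coasting upward): v₀ = 87.5 m/s, a = -9.8 m/s².
v = v₀ + at → t = (0 − 87.5) / -9.8 = 8.93 s
v² = v₀² + 2aΔx → Δx = (0² − 87.5²)/(2·-9.8) = 391 m
Maximum height = 153 + 391 = 544 m

544 m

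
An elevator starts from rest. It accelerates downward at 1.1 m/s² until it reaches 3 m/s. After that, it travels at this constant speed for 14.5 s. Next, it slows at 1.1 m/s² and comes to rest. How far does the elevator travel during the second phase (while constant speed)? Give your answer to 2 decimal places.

43.50 m

Phase 1 (accelerating): v₀ = 0 m/s, a = 1.1 m/s².
v = v₀ + at → t = (3 − 0) / 1.1 = 2.73 s
v² = v₀² + 2aΔx → Δx = (3² − 0²)/(2·1.1) = 4.09 m

Phase 2 (constant speed): v₀ = 3.00 m/s, a = 0 m/s².
v = v₀ + at = 3.00 + (0)(14.5) = 3.00 m/s
Δx = v₀t + ½at² = 3.00·14.5 + 0.5·0·14.5² = 43.5 m
Distance in phase 2 = 43.5 m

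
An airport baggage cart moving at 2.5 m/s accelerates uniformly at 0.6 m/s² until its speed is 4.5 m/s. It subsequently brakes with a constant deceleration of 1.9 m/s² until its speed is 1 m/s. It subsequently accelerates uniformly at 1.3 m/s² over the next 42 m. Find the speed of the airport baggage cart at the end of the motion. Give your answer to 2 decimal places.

10.50 m/s

Phase 1 (accelerating): v₀ = 2.50 m/s, a = 0.6 m/s².
v = v₀ + at → t = (4.5 − 2.50) / 0.6 = 3.33 s
v² = v₀² + 2aΔx → Δx = (4.5² − 2.50²)/(2·0.6) = 11.7 m

Phase 2 (decelerating): v₀ = 4.50 m/s, a = -1.9 m/s².
v = v₀ + at → t = (1 − 4.50) / -1.9 = 1.84 s
v² = v₀² + 2aΔx → Δx = (1² − 4.50²)/(2·-1.9) = 5.07 m

Phase 3 (accelerating): v₀ = 1.00 m/s, a = 1.3 m/s².
v² = v₀² + 2aΔx = 1.00² + 2·1.3·42 = 110 → v = 10.5 m/s
t = (v − v₀)/a = (10.5 − 1.00)/1.3 = 7.31 s
Final speed = 10.5 m/s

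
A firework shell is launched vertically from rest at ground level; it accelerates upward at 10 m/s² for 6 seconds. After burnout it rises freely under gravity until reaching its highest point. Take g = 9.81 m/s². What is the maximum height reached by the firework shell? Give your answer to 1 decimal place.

363.5 m

Phase 1 (powered ascent): v₀ = 0 m/s, a = 10 m/s².
v = v₀ + at = 0 + (10)(6) = 60.0 m/s
Δx = v₀t + ½at² = 0·6 + 0.5·10·6² = 180 m

Phase 2 (coasting upward): v₀ = 60.0 m/s, a = -9.81 m/s².
v = v₀ + at → t = (0 − 60.0) / -9.81 = 6.12 s
v² = v₀² + 2aΔx → Δx = (0² − 60.0²)/(2·-9.81) = 183 m
Maximum height = 180 + 183 = 363 m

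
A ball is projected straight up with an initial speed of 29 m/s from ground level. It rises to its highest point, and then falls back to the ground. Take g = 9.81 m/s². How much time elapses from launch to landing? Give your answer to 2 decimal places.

Phase 1 (rising): v₀ = 29.0 m/s, a = -9.81 m/s².
v = v₀ + at → t = (0 − 29.0) / -9.81 = 2.96 s
v² = v₀² + 2aΔx → Δx = (0² − 29.0²)/(2·-9.81) = 42.9 m

Phase 2 (falling): v₀ = 0 m/s, a = -9.81 m/s².
Falls 42.9 m from rest: t = √(2·42.9/9.81) = 2.96 s; v = g·t = 29.0 m/s.
Total time = 2.96 + 2.96 = 5.91 s

5.91 s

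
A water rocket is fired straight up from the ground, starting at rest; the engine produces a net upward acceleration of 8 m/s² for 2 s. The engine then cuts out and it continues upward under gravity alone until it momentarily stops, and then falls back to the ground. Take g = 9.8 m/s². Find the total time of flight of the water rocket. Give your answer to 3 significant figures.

Phase 1 (powered ascent): v₀ = 0 m/s, a = 8 m/s².
v = v₀ + at = 0 + (8)(2) = 16.0 m/s
Δx = v₀t + ½at² = 0·2 + 0.5·8·2² = 16.0 m

Phase 2 (coasting upward): v₀ = 16.0 m/s, a = -9.8 m/s².
v = v₀ + at → t = (0 − 16.0) / -9.8 = 1.63 s
v² = v₀² + 2aΔx → Δx = (0² − 16.0²)/(2·-9.8) = 13.1 m

Phase 3 (free fall): v₀ = 0 m/s, a = -9.8 m/s².
Falls 29.1 m from rest: t = √(2·29.1/9.8) = 2.44 s; v = g·t = 23.9 m/s.
Total time = 2.00 + 1.63 + 2.44 = 6.07 s

6.07 s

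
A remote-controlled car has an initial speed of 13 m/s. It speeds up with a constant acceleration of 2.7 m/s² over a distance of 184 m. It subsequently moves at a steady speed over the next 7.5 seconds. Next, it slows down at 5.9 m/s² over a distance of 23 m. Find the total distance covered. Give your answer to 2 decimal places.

462.73 m

Phase 1 (accelerating): v₀ = 13.0 m/s, a = 2.7 m/s².
v² = v₀² + 2aΔx = 13.0² + 2·2.7·184 = 1160 → v = 34.1 m/s
t = (v − v₀)/a = (34.1 − 13.0)/2.7 = 7.81 s

Phase 2 (constant speed): v₀ = 34.1 m/s, a = 0 m/s².
v = v₀ + at = 34.1 + (0)(7.5) = 34.1 m/s
Δx = v₀t + ½at² = 34.1·7.5 + 0.5·0·7.5² = 256 m

Phase 3 (decelerating): v₀ = 34.1 m/s, a = -5.9 m/s².
v² = v₀² + 2aΔx = 34.1² + 2·-5.9·23 = 891 → v = 29.9 m/s
t = (v − v₀)/a = (29.9 − 34.1)/-5.9 = 0.719 s
Total distance = 184 + 256 + 23.0 = 463 m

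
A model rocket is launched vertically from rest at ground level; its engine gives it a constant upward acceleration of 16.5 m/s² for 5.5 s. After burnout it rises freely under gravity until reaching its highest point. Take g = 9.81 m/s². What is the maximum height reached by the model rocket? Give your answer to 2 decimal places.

Phase 1 (powered ascent): v₀ = 0 m/s, a = 16.5 m/s².
v = v₀ + at = 0 + (16.5)(5.5) = 90.8 m/s
Δx = v₀t + ½at² = 0·5.5 + 0.5·16.5·5.5² = 250 m

Phase 2 (coasting upward): v₀ = 90.8 m/s, a = -9.81 m/s².
v = v₀ + at → t = (0 − 90.8) / -9.81 = 9.25 s
v² = v₀² + 2aΔx → Δx = (0² − 90.8²)/(2·-9.81) = 420 m
Maximum height = 250 + 420 = 669 m

669.32 m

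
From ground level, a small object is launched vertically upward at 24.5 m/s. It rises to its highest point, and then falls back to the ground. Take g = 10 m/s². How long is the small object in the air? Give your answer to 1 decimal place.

Phase 1 (rising): v₀ = 24.5 m/s, a = -10 m/s².
v = v₀ + at → t = (0 − 24.5) / -10 = 2.45 s
v² = v₀² + 2aΔx → Δx = (0² − 24.5²)/(2·-10) = 30.0 m

Phase 2 (falling): v₀ = 0 m/s, a = -10 m/s².
Falls 30.0 m from rest: t = √(2·30.0/10) = 2.45 s; v = g·t = 24.5 m/s.
Total time = 2.45 + 2.45 = 4.90 s

4.9 s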